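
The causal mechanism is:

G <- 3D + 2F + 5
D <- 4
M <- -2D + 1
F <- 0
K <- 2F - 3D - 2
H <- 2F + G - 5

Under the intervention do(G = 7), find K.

-14

Under do(G=7), the mechanism G <- 3D + 2F + 5 is discarded; G is fixed at 7.
Since K is not a descendant of the intervened variable, it is unaffected.
K = 2F - 3D - 2  [with F=0, D=4]  = -14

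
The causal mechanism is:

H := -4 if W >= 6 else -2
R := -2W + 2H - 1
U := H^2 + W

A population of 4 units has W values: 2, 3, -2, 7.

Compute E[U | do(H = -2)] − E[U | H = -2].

do(H=-2) breaks H's dependence on W. With H=-2 fixed, U across the units is 6, 7, 2, 11, mean 6.5.
E[U|H=-2] averages over only the 3 units with H=-2 (W = 2, 3, -2): U = 6, 7, 2, mean 5.
Difference = 6.5 − 5 = 1.5.

1.5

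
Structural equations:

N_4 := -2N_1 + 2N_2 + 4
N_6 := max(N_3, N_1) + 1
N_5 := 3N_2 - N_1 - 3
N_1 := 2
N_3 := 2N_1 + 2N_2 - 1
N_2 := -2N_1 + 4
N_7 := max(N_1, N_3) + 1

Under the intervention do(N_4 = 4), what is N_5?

-5

Intervening sets N_4 = 4 and removes its equation (N_4 := -2N_1 + 2N_2 + 4).
No directed path runs from N_4 to N_5, so N_5 keeps its natural value.
N_2 = -2N_1 + 4  [with N_1=2]  = 0
N_5 = 3N_2 - N_1 - 3  [with N_2=0, N_1=2]  = -5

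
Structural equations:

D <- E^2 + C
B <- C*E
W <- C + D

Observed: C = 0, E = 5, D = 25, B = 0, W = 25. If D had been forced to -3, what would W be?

-3

do(D=-3) replaces the equation D <- E^2 + C with the constant D = -3.
W = C + D  [with C=0, D=-3]  = -3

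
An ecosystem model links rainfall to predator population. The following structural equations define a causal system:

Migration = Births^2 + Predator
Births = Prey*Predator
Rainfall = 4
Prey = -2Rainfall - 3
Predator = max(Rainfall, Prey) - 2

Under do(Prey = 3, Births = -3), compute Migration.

Setting Prey = 3, Births = -3 by intervention discards those variables' equations.
Predator = max(Rainfall, Prey) - 2  [with Rainfall=4, Prey=3]  = 2
Migration = Births^2 + Predator  [with Births=-3, Predator=2]  = 11

11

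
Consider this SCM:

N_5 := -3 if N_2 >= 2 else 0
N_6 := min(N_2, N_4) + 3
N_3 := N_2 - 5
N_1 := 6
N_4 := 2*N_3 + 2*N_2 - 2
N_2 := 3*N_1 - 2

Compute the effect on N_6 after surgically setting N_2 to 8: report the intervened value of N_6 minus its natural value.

-8

Under do(N_2=8), the mechanism N_2 := 3*N_1 - 2 is discarded; N_2 is fixed at 8.
N_3 = N_2 - 5  [with N_2=8]  = 3
N_4 = 2*N_3 + 2*N_2 - 2  [with N_3=3, N_2=8]  = 20
N_6 = min(N_2, N_4) + 3  [with N_2=8, N_4=20]  = 11
Without intervention: N_2 = 3*N_1 - 2  [with N_1=6]  = 16; N_3 = N_2 - 5  [with N_2=16]  = 11; N_4 = 2*N_3 + 2*N_2 - 2  [with N_3=11, N_2=16]  = 52; N_6 = min(N_2, N_4) + 3  [with N_2=16, N_4=52]  = 19.
Change = 11 − 19 = -8.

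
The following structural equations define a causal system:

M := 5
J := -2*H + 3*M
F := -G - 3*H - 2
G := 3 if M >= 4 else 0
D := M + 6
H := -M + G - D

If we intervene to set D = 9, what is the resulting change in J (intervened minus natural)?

do(D=9) replaces the equation D := M + 6 with the constant D = 9.
G = 3 if M >= 4 else 0  [with M=5]  = 3
H = -M + G - D  [with M=5, G=3, D=9]  = -11
J = -2*H + 3*M  [with H=-11, M=5]  = 37
Without intervention: G = 3 if M >= 4 else 0  [with M=5]  = 3; D = M + 6  [with M=5]  = 11; H = -M + G - D  [with M=5, G=3, D=11]  = -13; J = -2*H + 3*M  [with H=-13, M=5]  = 41.
Change = 37 − 41 = -4.

-4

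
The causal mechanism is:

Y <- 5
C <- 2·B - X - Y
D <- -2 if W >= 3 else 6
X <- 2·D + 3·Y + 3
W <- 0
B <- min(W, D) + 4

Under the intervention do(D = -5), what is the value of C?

-15

The intervention breaks the incoming arrows to D: D <- -2 if W >= 3 else 6 no longer applies, and D = -5.
B = min(W, D) + 4  [with W=0, D=-5]  = -1
X = 2·D + 3·Y + 3  [with D=-5, Y=5]  = 8
C = 2·B - X - Y  [with B=-1, X=8, Y=5]  = -15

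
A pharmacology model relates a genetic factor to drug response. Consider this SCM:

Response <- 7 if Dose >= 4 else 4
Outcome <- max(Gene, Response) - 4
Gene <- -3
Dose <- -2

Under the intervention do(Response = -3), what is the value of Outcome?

-7

The intervention breaks the incoming arrows to Response: Response <- 7 if Dose >= 4 else 4 no longer applies, and Response = -3.
Outcome = max(Gene, Response) - 4  [with Gene=-3, Response=-3]  = -7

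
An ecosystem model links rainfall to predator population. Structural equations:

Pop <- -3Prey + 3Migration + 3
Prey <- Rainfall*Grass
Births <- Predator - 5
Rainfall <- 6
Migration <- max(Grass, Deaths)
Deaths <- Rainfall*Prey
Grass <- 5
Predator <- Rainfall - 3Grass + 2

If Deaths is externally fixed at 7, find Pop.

Intervening sets Deaths = 7 and removes its equation (Deaths <- Rainfall*Prey).
Prey = Rainfall*Grass  [with Rainfall=6, Grass=5]  = 30
Migration = max(Grass, Deaths)  [with Grass=5, Deaths=7]  = 7
Pop = -3Prey + 3Migration + 3  [with Prey=30, Migration=7]  = -66

-66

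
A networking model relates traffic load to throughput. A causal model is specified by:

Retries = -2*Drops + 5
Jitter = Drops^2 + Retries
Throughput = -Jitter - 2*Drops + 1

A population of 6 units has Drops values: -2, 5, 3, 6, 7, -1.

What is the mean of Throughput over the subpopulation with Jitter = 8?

Observing Jitter=8 restricts to units where Jitter's equation naturally yields 8: Drops ∈ {3, -1}. In that subpopulation Throughput = -13, -5, mean -9.

-9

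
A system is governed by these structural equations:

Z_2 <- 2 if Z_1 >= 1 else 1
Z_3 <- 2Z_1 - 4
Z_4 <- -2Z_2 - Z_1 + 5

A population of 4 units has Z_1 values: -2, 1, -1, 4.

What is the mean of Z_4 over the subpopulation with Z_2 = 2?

Conditioning on Z_2=2 selects the 2 unit(s) with Z_1 ∈ {1, 4}. Their Z_4 values: 0, -3. Mean = -1.5.

-1.5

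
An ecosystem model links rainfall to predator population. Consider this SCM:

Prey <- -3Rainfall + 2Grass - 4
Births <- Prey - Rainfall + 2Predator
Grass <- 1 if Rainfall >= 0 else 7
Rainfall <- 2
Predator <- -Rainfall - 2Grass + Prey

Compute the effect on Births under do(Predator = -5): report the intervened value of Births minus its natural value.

14

Intervening sets Predator = -5 and removes its equation (Predator <- -Rainfall - 2Grass + Prey).
Grass = 1 if Rainfall >= 0 else 7  [with Rainfall=2]  = 1
Prey = -3Rainfall + 2Grass - 4  [with Rainfall=2, Grass=1]  = -8
Births = Prey - Rainfall + 2Predator  [with Prey=-8, Rainfall=2, Predator=-5]  = -20
Without intervention: Grass = 1 if Rainfall >= 0 else 7  [with Rainfall=2]  = 1; Prey = -3Rainfall + 2Grass - 4  [with Rainfall=2, Grass=1]  = -8; Predator = -Rainfall - 2Grass + Prey  [with Rainfall=2, Grass=1, Prey=-8]  = -12; Births = Prey - Rainfall + 2Predator  [with Prey=-8, Rainfall=2, Predator=-12]  = -34.
Change = -20 − (-34) = 14.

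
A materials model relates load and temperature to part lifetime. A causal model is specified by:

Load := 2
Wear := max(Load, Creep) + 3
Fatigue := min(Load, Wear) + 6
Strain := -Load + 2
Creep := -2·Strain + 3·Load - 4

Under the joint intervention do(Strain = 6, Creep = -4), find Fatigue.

Under do(Strain = 6, Creep = -4), each intervened variable's structural equation is replaced by its fixed value.
Wear = max(Load, Creep) + 3  [with Load=2, Creep=-4]  = 5
Fatigue = min(Load, Wear) + 6  [with Load=2, Wear=5]  = 8

8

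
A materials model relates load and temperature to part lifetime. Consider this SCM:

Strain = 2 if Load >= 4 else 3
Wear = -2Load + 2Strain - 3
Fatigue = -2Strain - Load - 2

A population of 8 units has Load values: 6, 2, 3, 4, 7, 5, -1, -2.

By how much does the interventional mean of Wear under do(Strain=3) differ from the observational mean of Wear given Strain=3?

-5

do(Strain=3) breaks Strain's dependence on Load. With Strain=3 fixed, Wear across the units is -9, -1, -3, -5, -11, -7, 5, 7, mean -3.
E[Wear|Strain=3] averages over only the 4 units with Strain=3 (Load = 2, 3, -1, -2): Wear = -1, -3, 5, 7, mean 2.
Difference = -3 − 2 = -5.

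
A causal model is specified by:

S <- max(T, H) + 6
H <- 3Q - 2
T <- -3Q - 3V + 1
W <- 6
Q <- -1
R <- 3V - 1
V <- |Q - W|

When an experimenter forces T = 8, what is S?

14

Under do(T=8), the mechanism T <- -3Q - 3V + 1 is discarded; T is fixed at 8.
H = 3Q - 2  [with Q=-1]  = -5
S = max(T, H) + 6  [with T=8, H=-5]  = 14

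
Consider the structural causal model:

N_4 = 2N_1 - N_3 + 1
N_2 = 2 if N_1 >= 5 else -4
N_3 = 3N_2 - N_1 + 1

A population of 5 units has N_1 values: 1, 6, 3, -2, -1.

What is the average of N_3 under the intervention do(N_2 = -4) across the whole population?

Every unit gets N_2=-4 under the intervention. N_3 values become -12, -17, -14, -9, -10; E[N_3|do(N_2=-4)] = -12.4.

-12.4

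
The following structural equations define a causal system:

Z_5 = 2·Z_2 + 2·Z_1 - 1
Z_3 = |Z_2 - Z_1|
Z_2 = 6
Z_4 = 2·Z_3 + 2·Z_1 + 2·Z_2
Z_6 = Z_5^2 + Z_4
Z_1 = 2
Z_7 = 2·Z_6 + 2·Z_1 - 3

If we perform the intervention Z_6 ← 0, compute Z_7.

Intervening sets Z_6 = 0 and removes its equation (Z_6 = Z_5^2 + Z_4).
Z_7 = 2·Z_6 + 2·Z_1 - 3  [with Z_6=0, Z_1=2]  = 1

1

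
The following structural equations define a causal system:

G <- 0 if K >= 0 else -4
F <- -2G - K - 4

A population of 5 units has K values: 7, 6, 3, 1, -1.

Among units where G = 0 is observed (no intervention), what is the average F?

Observing G=0 restricts to units where G's equation naturally yields 0: K ∈ {7, 6, 3, 1}. In that subpopulation F = -11, -10, -7, -5, mean -8.25.

-8.25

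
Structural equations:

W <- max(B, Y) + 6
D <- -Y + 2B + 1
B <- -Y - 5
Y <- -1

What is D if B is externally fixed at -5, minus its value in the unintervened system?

-2

The intervention breaks the incoming arrows to B: B <- -Y - 5 no longer applies, and B = -5.
D = -Y + 2B + 1  [with Y=-1, B=-5]  = -8
Without intervention: B = -Y - 5  [with Y=-1]  = -4; D = -Y + 2B + 1  [with Y=-1, B=-4]  = -6.
Change = -8 − (-6) = -2.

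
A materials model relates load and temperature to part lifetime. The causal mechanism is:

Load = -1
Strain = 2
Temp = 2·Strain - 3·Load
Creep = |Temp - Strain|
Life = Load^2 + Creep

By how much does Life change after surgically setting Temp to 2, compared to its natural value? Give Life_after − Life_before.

do(Temp=2) replaces the equation Temp = 2·Strain - 3·Load with the constant Temp = 2.
Creep = |Temp - Strain|  [with Temp=2, Strain=2]  = 0
Life = Load^2 + Creep  [with Load=-1, Creep=0]  = 1
Without intervention: Temp = 2·Strain - 3·Load  [with Strain=2, Load=-1]  = 7; Creep = |Temp - Strain|  [with Temp=7, Strain=2]  = 5; Life = Load^2 + Creep  [with Load=-1, Creep=5]  = 6.
Change = 1 − 6 = -5.

-5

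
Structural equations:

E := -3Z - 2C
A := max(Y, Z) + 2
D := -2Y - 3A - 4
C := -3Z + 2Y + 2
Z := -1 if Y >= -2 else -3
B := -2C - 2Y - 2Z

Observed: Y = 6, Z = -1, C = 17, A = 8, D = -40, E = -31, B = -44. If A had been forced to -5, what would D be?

Intervening sets A = -5 and removes its equation (A := max(Y, Z) + 2).
D = -2Y - 3A - 4  [with Y=6, A=-5]  = -1

-1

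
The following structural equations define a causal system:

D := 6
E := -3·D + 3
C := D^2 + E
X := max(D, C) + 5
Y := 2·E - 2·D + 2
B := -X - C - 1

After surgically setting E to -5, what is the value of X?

36

Under do(E=-5), the mechanism E := -3·D + 3 is discarded; E is fixed at -5.
C = D^2 + E  [with D=6, E=-5]  = 31
X = max(D, C) + 5  [with D=6, C=31]  = 36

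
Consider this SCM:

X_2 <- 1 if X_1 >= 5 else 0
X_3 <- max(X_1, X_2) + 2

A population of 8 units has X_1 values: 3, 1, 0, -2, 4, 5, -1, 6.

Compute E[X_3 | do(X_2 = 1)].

4.75

Under do(X_2=1), X_2's equation is replaced by X_2=1 for every unit. Per-unit X_3: 5, 3, 3, 3, 6, 7, 3, 8. Mean = 4.75.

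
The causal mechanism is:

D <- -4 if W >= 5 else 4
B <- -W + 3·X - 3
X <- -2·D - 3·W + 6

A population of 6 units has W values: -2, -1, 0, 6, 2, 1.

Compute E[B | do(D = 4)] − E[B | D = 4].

Every unit gets D=4 under the intervention. B values become 11, 1, -9, -69, -29, -19; E[B|do(D=4)] = -19.
Observing D=4 restricts to units where D's equation naturally yields 4: W ∈ {-2, -1, 0, 2, 1}. In that subpopulation B = 11, 1, -9, -29, -19, mean -9.
Difference = -19 − (-9) = -10.

-10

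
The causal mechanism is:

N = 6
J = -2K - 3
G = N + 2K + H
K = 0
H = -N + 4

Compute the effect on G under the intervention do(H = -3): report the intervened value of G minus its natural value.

-1

The intervention breaks the incoming arrows to H: H = -N + 4 no longer applies, and H = -3.
G = N + 2K + H  [with N=6, K=0, H=-3]  = 3
Without intervention: H = -N + 4  [with N=6]  = -2; G = N + 2K + H  [with N=6, K=0, H=-2]  = 4.
Change = 3 − 4 = -1.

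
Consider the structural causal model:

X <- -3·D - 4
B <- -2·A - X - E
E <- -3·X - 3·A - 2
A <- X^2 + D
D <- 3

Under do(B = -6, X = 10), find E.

Setting B = -6, X = 10 by intervention discards those variables' equations.
A = X^2 + D  [with X=10, D=3]  = 103
E = -3·X - 3·A - 2  [with X=10, A=103]  = -341

-341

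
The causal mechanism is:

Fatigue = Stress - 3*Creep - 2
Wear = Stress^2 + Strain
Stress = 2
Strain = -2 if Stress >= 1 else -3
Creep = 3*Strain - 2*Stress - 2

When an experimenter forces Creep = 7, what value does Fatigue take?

-21

do(Creep=7) replaces the equation Creep = 3*Strain - 2*Stress - 2 with the constant Creep = 7.
Fatigue = Stress - 3*Creep - 2  [with Stress=2, Creep=7]  = -21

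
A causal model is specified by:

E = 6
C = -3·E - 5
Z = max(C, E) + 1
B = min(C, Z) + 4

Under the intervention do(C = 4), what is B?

Under do(C=4), the mechanism C = -3·E - 5 is discarded; C is fixed at 4.
Z = max(C, E) + 1  [with C=4, E=6]  = 7
B = min(C, Z) + 4  [with C=4, Z=7]  = 8

8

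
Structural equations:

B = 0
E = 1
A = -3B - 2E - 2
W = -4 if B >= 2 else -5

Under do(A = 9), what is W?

The intervention breaks the incoming arrows to A: A = -3B - 2E - 2 no longer applies, and A = 9.
W is not downstream of the intervention, so its value is determined by the original equations.
W = -4 if B >= 2 else -5  [with B=0]  = -5

-5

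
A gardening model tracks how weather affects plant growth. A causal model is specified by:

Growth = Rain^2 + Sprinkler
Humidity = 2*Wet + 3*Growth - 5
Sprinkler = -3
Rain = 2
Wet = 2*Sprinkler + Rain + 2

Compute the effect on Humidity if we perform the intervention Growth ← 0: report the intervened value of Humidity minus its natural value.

-3

Intervening sets Growth = 0 and removes its equation (Growth = Rain^2 + Sprinkler).
Wet = 2*Sprinkler + Rain + 2  [with Sprinkler=-3, Rain=2]  = -2
Humidity = 2*Wet + 3*Growth - 5  [with Wet=-2, Growth=0]  = -9
Without intervention: Wet = 2*Sprinkler + Rain + 2  [with Sprinkler=-3, Rain=2]  = -2; Growth = Rain^2 + Sprinkler  [with Rain=2, Sprinkler=-3]  = 1; Humidity = 2*Wet + 3*Growth - 5  [with Wet=-2, Growth=1]  = -6.
Change = -9 − (-6) = -3.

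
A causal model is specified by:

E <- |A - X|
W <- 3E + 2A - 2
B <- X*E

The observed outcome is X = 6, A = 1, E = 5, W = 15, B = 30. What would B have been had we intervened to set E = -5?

do(E=-5) replaces the equation E <- |A - X| with the constant E = -5.
B = X*E  [with X=6, E=-5]  = -30

-30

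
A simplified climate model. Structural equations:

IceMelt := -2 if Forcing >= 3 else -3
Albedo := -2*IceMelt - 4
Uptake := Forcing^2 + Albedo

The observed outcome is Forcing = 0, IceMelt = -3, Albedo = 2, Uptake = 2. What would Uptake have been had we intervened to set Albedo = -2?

The intervention breaks the incoming arrows to Albedo: Albedo := -2*IceMelt - 4 no longer applies, and Albedo = -2.
Uptake = Forcing^2 + Albedo  [with Forcing=0, Albedo=-2]  = -2

-2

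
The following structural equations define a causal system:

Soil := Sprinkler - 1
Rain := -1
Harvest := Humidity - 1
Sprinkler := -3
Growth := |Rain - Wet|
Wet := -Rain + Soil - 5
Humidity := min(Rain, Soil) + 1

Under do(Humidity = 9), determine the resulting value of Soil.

-4

do(Humidity=9) replaces the equation Humidity := min(Rain, Soil) + 1 with the constant Humidity = 9.
Soil is not downstream of the intervention, so its value is determined by the original equations.
Soil = Sprinkler - 1  [with Sprinkler=-3]  = -4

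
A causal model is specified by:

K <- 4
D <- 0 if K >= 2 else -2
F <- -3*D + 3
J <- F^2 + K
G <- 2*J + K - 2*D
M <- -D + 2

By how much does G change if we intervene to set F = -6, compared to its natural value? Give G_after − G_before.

54

do(F=-6) replaces the equation F <- -3*D + 3 with the constant F = -6.
D = 0 if K >= 2 else -2  [with K=4]  = 0
J = F^2 + K  [with F=-6, K=4]  = 40
G = 2*J + K - 2*D  [with J=40, K=4, D=0]  = 84
Without intervention: D = 0 if K >= 2 else -2  [with K=4]  = 0; F = -3*D + 3  [with D=0]  = 3; J = F^2 + K  [with F=3, K=4]  = 13; G = 2*J + K - 2*D  [with J=13, K=4, D=0]  = 30.
Change = 84 − 30 = 54.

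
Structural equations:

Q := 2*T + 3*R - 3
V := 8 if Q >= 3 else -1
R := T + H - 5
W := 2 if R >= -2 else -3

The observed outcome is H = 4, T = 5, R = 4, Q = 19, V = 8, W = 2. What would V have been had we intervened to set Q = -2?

-1

Intervening sets Q = -2 and removes its equation (Q := 2*T + 3*R - 3).
V = 8 if Q >= 3 else -1  [with Q=-2]  = -1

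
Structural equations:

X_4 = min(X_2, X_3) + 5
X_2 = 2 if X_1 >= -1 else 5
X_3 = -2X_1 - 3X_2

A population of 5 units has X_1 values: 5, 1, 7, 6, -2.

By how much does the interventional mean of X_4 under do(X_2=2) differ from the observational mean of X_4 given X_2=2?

2.7

do(X_2=2) breaks X_2's dependence on X_1. With X_2=2 fixed, X_4 across the units is -11, -3, -15, -13, 3, mean -7.8.
Conditioning on X_2=2 selects the 4 unit(s) with X_1 ∈ {5, 1, 7, 6}. Their X_4 values: -11, -3, -15, -13. Mean = -10.5.
Difference = -7.8 − (-10.5) = 2.7.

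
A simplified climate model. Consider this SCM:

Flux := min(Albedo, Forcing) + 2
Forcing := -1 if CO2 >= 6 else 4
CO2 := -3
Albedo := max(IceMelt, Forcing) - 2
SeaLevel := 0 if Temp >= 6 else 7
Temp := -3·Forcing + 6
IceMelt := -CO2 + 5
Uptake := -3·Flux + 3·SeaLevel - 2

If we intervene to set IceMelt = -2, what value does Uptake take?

7

do(IceMelt=-2) replaces the equation IceMelt := -CO2 + 5 with the constant IceMelt = -2.
Forcing = -1 if CO2 >= 6 else 4  [with CO2=-3]  = 4
Temp = -3·Forcing + 6  [with Forcing=4]  = -6
Albedo = max(IceMelt, Forcing) - 2  [with IceMelt=-2, Forcing=4]  = 2
SeaLevel = 0 if Temp >= 6 else 7  [with Temp=-6]  = 7
Flux = min(Albedo, Forcing) + 2  [with Albedo=2, Forcing=4]  = 4
Uptake = -3·Flux + 3·SeaLevel - 2  [with Flux=4, SeaLevel=7]  = 7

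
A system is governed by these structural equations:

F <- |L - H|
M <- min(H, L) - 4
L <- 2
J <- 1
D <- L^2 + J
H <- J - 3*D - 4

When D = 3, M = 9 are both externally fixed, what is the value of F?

Setting D = 3, M = 9 by intervention discards those variables' equations.
H = J - 3*D - 4  [with J=1, D=3]  = -12
F = |L - H|  [with L=2, H=-12]  = 14

14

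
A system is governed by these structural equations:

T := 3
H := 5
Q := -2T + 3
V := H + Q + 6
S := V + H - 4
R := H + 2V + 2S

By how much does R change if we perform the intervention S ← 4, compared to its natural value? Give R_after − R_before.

-10

The intervention breaks the incoming arrows to S: S := V + H - 4 no longer applies, and S = 4.
Q = -2T + 3  [with T=3]  = -3
V = H + Q + 6  [with H=5, Q=-3]  = 8
R = H + 2V + 2S  [with H=5, V=8, S=4]  = 29
Without intervention: Q = -2T + 3  [with T=3]  = -3; V = H + Q + 6  [with H=5, Q=-3]  = 8; S = V + H - 4  [with V=8, H=5]  = 9; R = H + 2V + 2S  [with H=5, V=8, S=9]  = 39.
Change = 29 − 39 = -10.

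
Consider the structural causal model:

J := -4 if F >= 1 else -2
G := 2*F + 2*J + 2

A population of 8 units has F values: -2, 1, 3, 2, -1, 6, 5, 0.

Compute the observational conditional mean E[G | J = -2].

E[G|J=-2] averages over only the 3 units with J=-2 (F = -2, -1, 0): G = -6, -4, -2, mean -4.

-4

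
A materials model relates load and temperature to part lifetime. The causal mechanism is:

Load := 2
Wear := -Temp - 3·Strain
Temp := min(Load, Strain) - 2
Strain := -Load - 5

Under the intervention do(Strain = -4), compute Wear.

Under do(Strain=-4), the mechanism Strain := -Load - 5 is discarded; Strain is fixed at -4.
Temp = min(Load, Strain) - 2  [with Load=2, Strain=-4]  = -6
Wear = -Temp - 3·Strain  [with Temp=-6, Strain=-4]  = 18

18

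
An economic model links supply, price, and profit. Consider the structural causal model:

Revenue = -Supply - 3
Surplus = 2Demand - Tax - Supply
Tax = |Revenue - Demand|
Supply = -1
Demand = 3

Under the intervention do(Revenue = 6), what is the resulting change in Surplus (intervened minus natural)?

do(Revenue=6) replaces the equation Revenue = -Supply - 3 with the constant Revenue = 6.
Tax = |Revenue - Demand|  [with Revenue=6, Demand=3]  = 3
Surplus = 2Demand - Tax - Supply  [with Demand=3, Tax=3, Supply=-1]  = 4
Without intervention: Revenue = -Supply - 3  [with Supply=-1]  = -2; Tax = |Revenue - Demand|  [with Revenue=-2, Demand=3]  = 5; Surplus = 2Demand - Tax - Supply  [with Demand=3, Tax=5, Supply=-1]  = 2.
Change = 4 − 2 = 2.

2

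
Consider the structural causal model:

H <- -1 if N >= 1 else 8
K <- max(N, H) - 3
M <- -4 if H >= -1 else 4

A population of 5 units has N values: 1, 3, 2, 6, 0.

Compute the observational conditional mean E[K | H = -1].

0

Observing H=-1 restricts to units where H's equation naturally yields -1: N ∈ {1, 3, 2, 6}. In that subpopulation K = -2, 0, -1, 3, mean 0.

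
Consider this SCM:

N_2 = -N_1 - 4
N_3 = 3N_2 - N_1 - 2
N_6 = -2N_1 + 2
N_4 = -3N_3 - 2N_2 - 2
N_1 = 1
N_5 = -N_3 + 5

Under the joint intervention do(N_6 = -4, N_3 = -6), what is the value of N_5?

11

Under do(N_6 = -4, N_3 = -6), each intervened variable's structural equation is replaced by its fixed value.
N_5 = -N_3 + 5  [with N_3=-6]  = 11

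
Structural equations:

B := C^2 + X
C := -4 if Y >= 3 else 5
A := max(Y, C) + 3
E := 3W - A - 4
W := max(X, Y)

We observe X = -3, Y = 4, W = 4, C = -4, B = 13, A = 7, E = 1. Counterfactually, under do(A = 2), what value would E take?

6

Intervening sets A = 2 and removes its equation (A := max(Y, C) + 3).
W = max(X, Y)  [with X=-3, Y=4]  = 4
E = 3W - A - 4  [with W=4, A=2]  = 6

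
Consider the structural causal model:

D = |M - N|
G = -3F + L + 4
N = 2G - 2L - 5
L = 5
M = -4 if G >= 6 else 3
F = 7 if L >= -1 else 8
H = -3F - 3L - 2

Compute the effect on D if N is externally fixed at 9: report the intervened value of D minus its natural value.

-36

Intervening sets N = 9 and removes its equation (N = 2G - 2L - 5).
F = 7 if L >= -1 else 8  [with L=5]  = 7
G = -3F + L + 4  [with F=7, L=5]  = -12
M = -4 if G >= 6 else 3  [with G=-12]  = 3
D = |M - N|  [with M=3, N=9]  = 6
Without intervention: F = 7 if L >= -1 else 8  [with L=5]  = 7; G = -3F + L + 4  [with F=7, L=5]  = -12; M = -4 if G >= 6 else 3  [with G=-12]  = 3; N = 2G - 2L - 5  [with G=-12, L=5]  = -39; D = |M - N|  [with M=3, N=-39]  = 42.
Change = 6 − 42 = -36.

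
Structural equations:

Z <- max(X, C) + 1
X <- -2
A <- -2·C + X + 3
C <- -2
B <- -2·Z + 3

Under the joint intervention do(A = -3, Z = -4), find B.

11

The joint intervention fixes A = -3, Z = -4, removing each variable's own equation.
B = -2·Z + 3  [with Z=-4]  = 11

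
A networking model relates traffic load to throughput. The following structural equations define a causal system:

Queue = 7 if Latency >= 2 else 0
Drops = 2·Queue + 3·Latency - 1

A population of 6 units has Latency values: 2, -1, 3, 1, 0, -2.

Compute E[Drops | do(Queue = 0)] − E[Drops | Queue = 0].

Under do(Queue=0), Queue's equation is replaced by Queue=0 for every unit. Per-unit Drops: 5, -4, 8, 2, -1, -7. Mean = 0.5.
Conditioning on Queue=0 selects the 4 unit(s) with Latency ∈ {-1, 1, 0, -2}. Their Drops values: -4, 2, -1, -7. Mean = -2.5.
Difference = 0.5 − (-2.5) = 3.

3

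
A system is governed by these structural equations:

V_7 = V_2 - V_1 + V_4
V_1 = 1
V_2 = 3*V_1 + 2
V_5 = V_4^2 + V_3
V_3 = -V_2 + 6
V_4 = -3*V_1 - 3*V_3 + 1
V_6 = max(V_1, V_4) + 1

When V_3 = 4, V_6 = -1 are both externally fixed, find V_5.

The joint intervention fixes V_3 = 4, V_6 = -1, removing each variable's own equation.
V_4 = -3*V_1 - 3*V_3 + 1  [with V_1=1, V_3=4]  = -14
V_5 = V_4^2 + V_3  [with V_4=-14, V_3=4]  = 200

200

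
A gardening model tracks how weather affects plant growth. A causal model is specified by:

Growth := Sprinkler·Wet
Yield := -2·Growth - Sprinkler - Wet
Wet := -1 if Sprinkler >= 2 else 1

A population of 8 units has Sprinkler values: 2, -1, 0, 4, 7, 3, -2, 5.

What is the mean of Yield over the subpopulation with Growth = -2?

Observing Growth=-2 restricts to units where Growth's equation naturally yields -2: Sprinkler ∈ {2, -2}. In that subpopulation Yield = 3, 5, mean 4.

4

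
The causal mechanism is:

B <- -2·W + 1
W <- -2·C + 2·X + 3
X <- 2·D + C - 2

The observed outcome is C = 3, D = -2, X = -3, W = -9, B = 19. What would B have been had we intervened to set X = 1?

do(X=1) replaces the equation X <- 2·D + C - 2 with the constant X = 1.
W = -2·C + 2·X + 3  [with C=3, X=1]  = -1
B = -2·W + 1  [with W=-1]  = 3

3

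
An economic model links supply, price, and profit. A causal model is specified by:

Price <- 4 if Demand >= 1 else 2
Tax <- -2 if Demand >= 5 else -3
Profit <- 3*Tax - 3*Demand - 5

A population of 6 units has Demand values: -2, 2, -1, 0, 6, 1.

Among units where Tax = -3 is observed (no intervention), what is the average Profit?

E[Profit|Tax=-3] averages over only the 5 units with Tax=-3 (Demand = -2, 2, -1, 0, 1): Profit = -8, -20, -11, -14, -17, mean -14.

-14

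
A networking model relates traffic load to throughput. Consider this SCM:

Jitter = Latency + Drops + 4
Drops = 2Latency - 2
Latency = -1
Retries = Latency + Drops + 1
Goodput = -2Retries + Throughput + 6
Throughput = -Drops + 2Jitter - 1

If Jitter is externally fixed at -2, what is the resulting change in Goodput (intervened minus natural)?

-2

Under do(Jitter=-2), the mechanism Jitter = Latency + Drops + 4 is discarded; Jitter is fixed at -2.
Drops = 2Latency - 2  [with Latency=-1]  = -4
Retries = Latency + Drops + 1  [with Latency=-1, Drops=-4]  = -4
Throughput = -Drops + 2Jitter - 1  [with Drops=-4, Jitter=-2]  = -1
Goodput = -2Retries + Throughput + 6  [with Retries=-4, Throughput=-1]  = 13
Without intervention: Drops = 2Latency - 2  [with Latency=-1]  = -4; Retries = Latency + Drops + 1  [with Latency=-1, Drops=-4]  = -4; Jitter = Latency + Drops + 4  [with Latency=-1, Drops=-4]  = -1; Throughput = -Drops + 2Jitter - 1  [with Drops=-4, Jitter=-1]  = 1; Goodput = -2Retries + Throughput + 6  [with Retries=-4, Throughput=1]  = 15.
Change = 13 − 15 = -2.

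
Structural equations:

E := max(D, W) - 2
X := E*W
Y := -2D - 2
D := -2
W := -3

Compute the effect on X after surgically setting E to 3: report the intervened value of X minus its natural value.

-21

The intervention breaks the incoming arrows to E: E := max(D, W) - 2 no longer applies, and E = 3.
X = E*W  [with E=3, W=-3]  = -9
Without intervention: E = max(D, W) - 2  [with D=-2, W=-3]  = -4; X = E*W  [with E=-4, W=-3]  = 12.
Change = -9 − 12 = -21.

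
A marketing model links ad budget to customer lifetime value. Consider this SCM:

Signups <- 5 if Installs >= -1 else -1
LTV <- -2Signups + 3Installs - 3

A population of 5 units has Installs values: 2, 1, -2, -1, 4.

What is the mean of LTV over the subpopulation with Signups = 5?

-8.5

Observing Signups=5 restricts to units where Signups's equation naturally yields 5: Installs ∈ {2, 1, -1, 4}. In that subpopulation LTV = -7, -10, -16, -1, mean -8.5.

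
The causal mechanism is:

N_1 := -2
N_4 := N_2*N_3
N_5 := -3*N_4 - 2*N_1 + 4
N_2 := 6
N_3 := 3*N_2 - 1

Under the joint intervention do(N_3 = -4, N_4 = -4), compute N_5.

20

Setting N_3 = -4, N_4 = -4 by intervention discards those variables' equations.
N_5 = -3*N_4 - 2*N_1 + 4  [with N_4=-4, N_1=-2]  = 20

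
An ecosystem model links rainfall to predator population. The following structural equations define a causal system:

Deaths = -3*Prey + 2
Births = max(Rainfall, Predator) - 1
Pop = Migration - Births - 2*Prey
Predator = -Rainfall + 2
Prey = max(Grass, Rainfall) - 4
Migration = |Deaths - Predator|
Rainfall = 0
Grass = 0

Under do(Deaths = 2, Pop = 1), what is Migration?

Under do(Deaths = 2, Pop = 1), each intervened variable's structural equation is replaced by its fixed value.
Predator = -Rainfall + 2  [with Rainfall=0]  = 2
Migration = |Deaths - Predator|  [with Deaths=2, Predator=2]  = 0

0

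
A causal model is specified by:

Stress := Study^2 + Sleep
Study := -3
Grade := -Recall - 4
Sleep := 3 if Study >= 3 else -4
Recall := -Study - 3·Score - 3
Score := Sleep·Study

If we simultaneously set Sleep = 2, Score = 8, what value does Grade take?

The joint intervention fixes Sleep = 2, Score = 8, removing each variable's own equation.
Recall = -Study - 3·Score - 3  [with Study=-3, Score=8]  = -24
Grade = -Recall - 4  [with Recall=-24]  = 20

20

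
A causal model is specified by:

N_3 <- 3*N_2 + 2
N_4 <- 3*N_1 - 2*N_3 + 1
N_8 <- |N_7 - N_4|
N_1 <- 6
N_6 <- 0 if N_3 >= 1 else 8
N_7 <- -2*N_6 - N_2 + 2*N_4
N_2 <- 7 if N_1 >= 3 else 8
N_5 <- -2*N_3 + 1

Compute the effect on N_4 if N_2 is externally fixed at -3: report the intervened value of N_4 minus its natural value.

Under do(N_2=-3), the mechanism N_2 <- 7 if N_1 >= 3 else 8 is discarded; N_2 is fixed at -3.
N_3 = 3*N_2 + 2  [with N_2=-3]  = -7
N_4 = 3*N_1 - 2*N_3 + 1  [with N_1=6, N_3=-7]  = 33
Without intervention: N_2 = 7 if N_1 >= 3 else 8  [with N_1=6]  = 7; N_3 = 3*N_2 + 2  [with N_2=7]  = 23; N_4 = 3*N_1 - 2*N_3 + 1  [with N_1=6, N_3=23]  = -27.
Change = 33 − (-27) = 60.

60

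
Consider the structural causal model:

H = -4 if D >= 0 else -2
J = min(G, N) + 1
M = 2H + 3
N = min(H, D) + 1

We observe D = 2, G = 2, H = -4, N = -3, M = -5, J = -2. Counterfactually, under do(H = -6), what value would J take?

-4

The intervention breaks the incoming arrows to H: H = -4 if D >= 0 else -2 no longer applies, and H = -6.
N = min(H, D) + 1  [with H=-6, D=2]  = -5
J = min(G, N) + 1  [with G=2, N=-5]  = -4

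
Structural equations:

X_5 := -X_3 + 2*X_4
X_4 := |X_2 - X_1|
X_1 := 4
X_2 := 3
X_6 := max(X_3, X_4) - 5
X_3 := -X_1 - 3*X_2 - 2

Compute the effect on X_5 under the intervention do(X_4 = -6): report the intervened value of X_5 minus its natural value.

-14

Intervening sets X_4 = -6 and removes its equation (X_4 := |X_2 - X_1|).
X_3 = -X_1 - 3*X_2 - 2  [with X_1=4, X_2=3]  = -15
X_5 = -X_3 + 2*X_4  [with X_3=-15, X_4=-6]  = 3
Without intervention: X_3 = -X_1 - 3*X_2 - 2  [with X_1=4, X_2=3]  = -15; X_4 = |X_2 - X_1|  [with X_2=3, X_1=4]  = 1; X_5 = -X_3 + 2*X_4  [with X_3=-15, X_4=1]  = 17.
Change = 3 − 17 = -14.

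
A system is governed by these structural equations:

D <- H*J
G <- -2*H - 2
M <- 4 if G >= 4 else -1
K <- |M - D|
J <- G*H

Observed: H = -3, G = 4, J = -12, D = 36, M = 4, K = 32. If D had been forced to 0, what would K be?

4

Under do(D=0), the mechanism D <- H*J is discarded; D is fixed at 0.
G = -2*H - 2  [with H=-3]  = 4
M = 4 if G >= 4 else -1  [with G=4]  = 4
K = |M - D|  [with M=4, D=0]  = 4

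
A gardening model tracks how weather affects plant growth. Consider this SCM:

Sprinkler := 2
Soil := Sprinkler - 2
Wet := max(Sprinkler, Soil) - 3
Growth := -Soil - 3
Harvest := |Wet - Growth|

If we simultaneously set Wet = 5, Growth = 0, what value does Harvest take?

Setting Wet = 5, Growth = 0 by intervention discards those variables' equations.
Harvest = |Wet - Growth|  [with Wet=5, Growth=0]  = 5

5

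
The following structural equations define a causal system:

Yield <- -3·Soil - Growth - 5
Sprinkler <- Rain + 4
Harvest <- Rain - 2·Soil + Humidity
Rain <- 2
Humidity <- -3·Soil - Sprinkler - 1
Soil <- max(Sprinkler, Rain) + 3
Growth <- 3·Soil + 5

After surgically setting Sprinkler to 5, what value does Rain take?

Under do(Sprinkler=5), the mechanism Sprinkler <- Rain + 4 is discarded; Sprinkler is fixed at 5.
Rain is not downstream of the intervention, so its value is determined by the original equations.

2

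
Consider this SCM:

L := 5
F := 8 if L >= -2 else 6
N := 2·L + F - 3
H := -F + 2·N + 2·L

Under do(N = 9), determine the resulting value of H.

The intervention breaks the incoming arrows to N: N := 2·L + F - 3 no longer applies, and N = 9.
F = 8 if L >= -2 else 6  [with L=5]  = 8
H = -F + 2·N + 2·L  [with F=8, N=9, L=5]  = 20

20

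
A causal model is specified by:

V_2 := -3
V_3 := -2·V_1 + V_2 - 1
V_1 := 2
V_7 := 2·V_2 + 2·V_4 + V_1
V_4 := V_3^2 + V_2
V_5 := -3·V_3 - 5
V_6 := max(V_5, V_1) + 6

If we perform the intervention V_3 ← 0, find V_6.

The intervention breaks the incoming arrows to V_3: V_3 := -2·V_1 + V_2 - 1 no longer applies, and V_3 = 0.
V_5 = -3·V_3 - 5  [with V_3=0]  = -5
V_6 = max(V_5, V_1) + 6  [with V_5=-5, V_1=2]  = 8

8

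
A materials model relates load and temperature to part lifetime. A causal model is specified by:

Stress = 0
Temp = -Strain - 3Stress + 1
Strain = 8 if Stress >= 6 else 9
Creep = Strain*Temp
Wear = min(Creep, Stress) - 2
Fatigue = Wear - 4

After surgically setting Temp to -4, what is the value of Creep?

-36

The intervention breaks the incoming arrows to Temp: Temp = -Strain - 3Stress + 1 no longer applies, and Temp = -4.
Strain = 8 if Stress >= 6 else 9  [with Stress=0]  = 9
Creep = Strain*Temp  [with Strain=9, Temp=-4]  = -36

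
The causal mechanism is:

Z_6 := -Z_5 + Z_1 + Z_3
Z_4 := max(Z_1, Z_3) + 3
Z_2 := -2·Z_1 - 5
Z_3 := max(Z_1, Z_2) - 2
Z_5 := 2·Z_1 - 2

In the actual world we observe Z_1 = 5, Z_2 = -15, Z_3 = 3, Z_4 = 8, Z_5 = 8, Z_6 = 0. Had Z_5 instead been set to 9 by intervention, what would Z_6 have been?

The intervention breaks the incoming arrows to Z_5: Z_5 := 2·Z_1 - 2 no longer applies, and Z_5 = 9.
Z_2 = -2·Z_1 - 5  [with Z_1=5]  = -15
Z_3 = max(Z_1, Z_2) - 2  [with Z_1=5, Z_2=-15]  = 3
Z_6 = -Z_5 + Z_1 + Z_3  [with Z_5=9, Z_1=5, Z_3=3]  = -1

-1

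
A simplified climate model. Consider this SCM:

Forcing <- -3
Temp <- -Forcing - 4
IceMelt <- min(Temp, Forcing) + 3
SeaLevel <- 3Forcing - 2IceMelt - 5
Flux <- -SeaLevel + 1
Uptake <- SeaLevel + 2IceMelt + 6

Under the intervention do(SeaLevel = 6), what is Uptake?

Under do(SeaLevel=6), the mechanism SeaLevel <- 3Forcing - 2IceMelt - 5 is discarded; SeaLevel is fixed at 6.
Temp = -Forcing - 4  [with Forcing=-3]  = -1
IceMelt = min(Temp, Forcing) + 3  [with Temp=-1, Forcing=-3]  = 0
Uptake = SeaLevel + 2IceMelt + 6  [with SeaLevel=6, IceMelt=0]  = 12

12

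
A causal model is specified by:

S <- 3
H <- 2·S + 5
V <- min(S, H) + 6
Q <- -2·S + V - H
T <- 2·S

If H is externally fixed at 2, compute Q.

0

do(H=2) replaces the equation H <- 2·S + 5 with the constant H = 2.
V = min(S, H) + 6  [with S=3, H=2]  = 8
Q = -2·S + V - H  [with S=3, V=8, H=2]  = 0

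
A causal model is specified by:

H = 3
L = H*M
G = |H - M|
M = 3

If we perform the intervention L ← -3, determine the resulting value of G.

0

Under do(L=-3), the mechanism L = H*M is discarded; L is fixed at -3.
Since G is not a descendant of the intervened variable, it is unaffected.
G = |H - M|  [with H=3, M=3]  = 0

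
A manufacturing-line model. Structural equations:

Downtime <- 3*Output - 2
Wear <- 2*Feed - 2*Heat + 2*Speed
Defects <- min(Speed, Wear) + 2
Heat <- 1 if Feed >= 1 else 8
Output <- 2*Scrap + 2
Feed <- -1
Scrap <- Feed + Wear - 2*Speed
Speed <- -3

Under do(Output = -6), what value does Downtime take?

do(Output=-6) replaces the equation Output <- 2*Scrap + 2 with the constant Output = -6.
Downtime = 3*Output - 2  [with Output=-6]  = -20

-20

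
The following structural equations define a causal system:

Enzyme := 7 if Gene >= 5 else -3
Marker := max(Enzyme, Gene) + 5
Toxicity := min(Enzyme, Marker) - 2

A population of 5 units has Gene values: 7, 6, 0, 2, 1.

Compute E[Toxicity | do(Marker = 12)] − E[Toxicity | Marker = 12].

The intervention sets Marker=12 in all 5 units regardless of Gene. Recomputing Toxicity per unit gives 5, 5, -5, -5, -5; average -1.
Observing Marker=12 restricts to units where Marker's equation naturally yields 12: Gene ∈ {7, 6}. In that subpopulation Toxicity = 5, 5, mean 5.
Difference = -1 − 5 = -6.

-6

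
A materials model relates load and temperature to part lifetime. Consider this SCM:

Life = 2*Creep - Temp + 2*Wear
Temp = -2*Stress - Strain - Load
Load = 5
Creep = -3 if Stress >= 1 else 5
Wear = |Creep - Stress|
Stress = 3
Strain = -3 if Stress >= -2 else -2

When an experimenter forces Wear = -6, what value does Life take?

-10

Intervening sets Wear = -6 and removes its equation (Wear = |Creep - Stress|).
Strain = -3 if Stress >= -2 else -2  [with Stress=3]  = -3
Temp = -2*Stress - Strain - Load  [with Stress=3, Strain=-3, Load=5]  = -8
Creep = -3 if Stress >= 1 else 5  [with Stress=3]  = -3
Life = 2*Creep - Temp + 2*Wear  [with Creep=-3, Temp=-8, Wear=-6]  = -10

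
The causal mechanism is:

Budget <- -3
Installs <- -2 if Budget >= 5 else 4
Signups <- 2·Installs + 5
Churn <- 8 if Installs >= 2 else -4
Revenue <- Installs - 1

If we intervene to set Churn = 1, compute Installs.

4

The intervention breaks the incoming arrows to Churn: Churn <- 8 if Installs >= 2 else -4 no longer applies, and Churn = 1.
Since Installs is not a descendant of the intervened variable, it is unaffected.
Installs = -2 if Budget >= 5 else 4  [with Budget=-3]  = 4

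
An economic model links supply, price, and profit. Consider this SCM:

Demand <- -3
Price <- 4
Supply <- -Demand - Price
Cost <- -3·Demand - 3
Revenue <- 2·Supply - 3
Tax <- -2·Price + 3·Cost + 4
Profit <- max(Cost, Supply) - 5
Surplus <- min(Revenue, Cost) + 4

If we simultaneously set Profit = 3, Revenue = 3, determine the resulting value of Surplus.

7

Under do(Profit = 3, Revenue = 3), each intervened variable's structural equation is replaced by its fixed value.
Cost = -3·Demand - 3  [with Demand=-3]  = 6
Surplus = min(Revenue, Cost) + 4  [with Revenue=3, Cost=6]  = 7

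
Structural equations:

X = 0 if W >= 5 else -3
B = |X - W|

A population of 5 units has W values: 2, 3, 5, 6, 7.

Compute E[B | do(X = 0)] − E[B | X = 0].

-1.4

do(X=0) breaks X's dependence on W. With X=0 fixed, B across the units is 2, 3, 5, 6, 7, mean 4.6.
E[B|X=0] averages over only the 3 units with X=0 (W = 5, 6, 7): B = 5, 6, 7, mean 6.
Difference = 4.6 − 6 = -1.4.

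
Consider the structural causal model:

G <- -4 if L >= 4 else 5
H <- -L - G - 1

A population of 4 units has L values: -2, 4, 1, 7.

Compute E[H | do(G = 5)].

-8.5

The intervention sets G=5 in all 4 units regardless of L. Recomputing H per unit gives -4, -10, -7, -13; average -8.5.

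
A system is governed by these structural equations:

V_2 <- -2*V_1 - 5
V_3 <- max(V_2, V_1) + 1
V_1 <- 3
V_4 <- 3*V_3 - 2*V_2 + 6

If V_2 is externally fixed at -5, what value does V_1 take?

Under do(V_2=-5), the mechanism V_2 <- -2*V_1 - 5 is discarded; V_2 is fixed at -5.
V_1 is not downstream of the intervention, so its value is determined by the original equations.

3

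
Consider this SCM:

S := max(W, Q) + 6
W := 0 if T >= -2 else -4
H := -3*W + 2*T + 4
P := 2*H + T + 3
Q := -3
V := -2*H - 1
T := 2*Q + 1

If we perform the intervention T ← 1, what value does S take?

6

do(T=1) replaces the equation T := 2*Q + 1 with the constant T = 1.
W = 0 if T >= -2 else -4  [with T=1]  = 0
S = max(W, Q) + 6  [with W=0, Q=-3]  = 6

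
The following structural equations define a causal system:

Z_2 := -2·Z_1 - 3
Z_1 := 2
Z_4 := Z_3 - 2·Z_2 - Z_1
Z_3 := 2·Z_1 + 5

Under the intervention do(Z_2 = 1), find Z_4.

5

Under do(Z_2=1), the mechanism Z_2 := -2·Z_1 - 3 is discarded; Z_2 is fixed at 1.
Z_3 = 2·Z_1 + 5  [with Z_1=2]  = 9
Z_4 = Z_3 - 2·Z_2 - Z_1  [with Z_3=9, Z_2=1, Z_1=2]  = 5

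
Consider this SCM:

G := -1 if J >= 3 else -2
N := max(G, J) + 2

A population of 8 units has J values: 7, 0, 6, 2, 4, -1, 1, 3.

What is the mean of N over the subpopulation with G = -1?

E[N|G=-1] averages over only the 4 units with G=-1 (J = 7, 6, 4, 3): N = 9, 8, 6, 5, mean 7.

7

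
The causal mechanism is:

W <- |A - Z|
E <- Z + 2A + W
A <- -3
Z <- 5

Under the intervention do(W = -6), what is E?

-7

The intervention breaks the incoming arrows to W: W <- |A - Z| no longer applies, and W = -6.
E = Z + 2A + W  [with Z=5, A=-3, W=-6]  = -7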